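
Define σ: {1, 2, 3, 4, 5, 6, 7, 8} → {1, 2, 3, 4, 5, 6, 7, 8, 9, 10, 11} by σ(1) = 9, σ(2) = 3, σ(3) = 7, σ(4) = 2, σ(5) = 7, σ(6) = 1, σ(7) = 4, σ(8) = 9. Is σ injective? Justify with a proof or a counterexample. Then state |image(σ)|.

6

σ(3) = 7 = σ(5) with 3 ≠ 5, so σ is not injective.
The image of σ is {1, 2, 3, 4, 7, 9}, which has 6 elements.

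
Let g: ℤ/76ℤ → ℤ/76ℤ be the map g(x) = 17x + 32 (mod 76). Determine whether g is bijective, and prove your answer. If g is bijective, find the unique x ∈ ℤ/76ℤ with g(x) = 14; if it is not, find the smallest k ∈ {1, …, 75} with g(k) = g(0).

66

If g(u) = g(v), then 17u ≡ 17v (mod 76). Because gcd(17, 76) = 1, we may cancel 17 to get u ≡ v (mod 76).
We now compute 17⁻¹ mod 76 explicitly. Euclid's algorithm: 76 = 4·17 + 8, 17 = 2·8 + 1; back-substituting gives 1 = 9·17 − 2·76, so 17⁻¹ ≡ 9 (mod 76).
Then y ↦ 9(y − 32) is a two-sided inverse to g, so every y ∈ ℤ/76ℤ has a preimage.
Thus g is bijective.
Since g is bijective, we compute g⁻¹(14): solve 17x + 32 ≡ 14 (mod 76), i.e. 17x ≡ 58 (mod 76).
Multiplying by 17⁻¹ = 9 gives x ≡ 9·58 = 522 = 6·76 + 66 ≡ 66 (mod 76).
Check: g(66) = 17·66 + 32 = 1154 = 15·76 + 14 ≡ 14 (mod 76).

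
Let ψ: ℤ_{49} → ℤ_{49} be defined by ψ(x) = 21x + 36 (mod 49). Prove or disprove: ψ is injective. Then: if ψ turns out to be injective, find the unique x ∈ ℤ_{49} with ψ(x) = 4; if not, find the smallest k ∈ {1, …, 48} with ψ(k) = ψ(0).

7

We have gcd(21, 49) = 7 > 1. Taking x_1 = 0 and x_2 = 7: ψ(0) = 36 and ψ(7) = 21·7 + 36 = 183 ≡ 36 (mod 49).
So ψ(0) = ψ(7) while 0 ≠ 7, so ψ is not injective.
Since ψ is not injective, we find the least positive k with ψ(k) = ψ(0): this means 21k ≡ 0 (mod 49), i.e. 49 ∣ 21k. Since gcd(21, 49) = 7, dividing through by 7 this holds exactly when 7 ∣ 3k, and as gcd(3, 7) = 1, exactly when 7 ∣ k.
The smallest positive such k is 7.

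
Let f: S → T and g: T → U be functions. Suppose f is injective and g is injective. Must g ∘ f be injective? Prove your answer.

Suppose (g ∘ f)(a) = (g ∘ f)(b), i.e. g(f(a)) = g(f(b)).
Since g is injective, f(a) = f(b). Since f is injective, a = b. Therefore g ∘ f is injective.

injective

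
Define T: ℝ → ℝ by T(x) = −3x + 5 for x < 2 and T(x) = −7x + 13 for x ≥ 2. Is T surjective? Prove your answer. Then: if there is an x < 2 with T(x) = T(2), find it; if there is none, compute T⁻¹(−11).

Both pieces are strictly decreasing (slopes −3 and −7), so each is injective on its own interval.
The left piece maps (−∞, 2) onto (−1, ∞); the right piece maps [2, ∞) onto (−∞, −1].
These images together cover ℝ, so T is surjective.
Because the two images are disjoint, no x < 2 has T(x) = T(2), so we compute T⁻¹(−11): −11 lies in (−∞, −1], so solve −7x + 13 = −11: x = (−11 − 13)/(−7) = 24/7.

24/7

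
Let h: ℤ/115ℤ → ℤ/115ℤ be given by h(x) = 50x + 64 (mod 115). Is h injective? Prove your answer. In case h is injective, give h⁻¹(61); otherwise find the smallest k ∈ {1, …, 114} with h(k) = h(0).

By definition, h is injective if h(a) = h(b) implies a = b.
We have gcd(50, 115) = 5 > 1. Taking a = 0 and b = 23: h(0) = 64 and h(23) = 50·23 + 64 = 1214 ≡ 64 (mod 115).
So h(0) = h(23) while 0 ≠ 23, thus h is not injective.
Since h is not injective, we find the least positive k with h(k) = h(0): this means 50k ≡ 0 (mod 115), i.e. 115 ∣ 50k. Since gcd(50, 115) = 5, dividing through by 5 this holds exactly when 23 ∣ 10k, and as gcd(10, 23) = 1, exactly when 23 ∣ k.
The smallest positive such k is 23.

23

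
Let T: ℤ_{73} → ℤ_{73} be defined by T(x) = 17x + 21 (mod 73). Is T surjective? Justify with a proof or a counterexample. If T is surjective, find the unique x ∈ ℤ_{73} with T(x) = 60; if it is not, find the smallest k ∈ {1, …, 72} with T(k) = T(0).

71

By definition, surjectivity means every element of the codomain has a preimage under T.
Since gcd(17, 73) = 1, 17 is invertible modulo 73. Euclid's algorithm: 73 = 4·17 + 5, 17 = 3·5 + 2, 5 = 2·2 + 1; back-substituting gives 1 = 43·17 − 10·73, so 17⁻¹ ≡ 43 (mod 73).
For any y ∈ ℤ_{73}, x = 43(y − 21) mod 73 satisfies T(x) = 17·43(y − 21) + 21 ≡ y (since 17·43 ≡ 1 mod 73). So every y has a preimage.
Thus T is surjective.
Since T is surjective, we compute T⁻¹(60): solve 17x + 21 ≡ 60 (mod 73), i.e. 17x ≡ 39 (mod 73).
Multiplying by 17⁻¹ = 43 gives x ≡ 43·39 = 1677 = 22·73 + 71 ≡ 71 (mod 73).
Check: T(71) = 17·71 + 21 = 1228 = 16·73 + 60 ≡ 60 (mod 73).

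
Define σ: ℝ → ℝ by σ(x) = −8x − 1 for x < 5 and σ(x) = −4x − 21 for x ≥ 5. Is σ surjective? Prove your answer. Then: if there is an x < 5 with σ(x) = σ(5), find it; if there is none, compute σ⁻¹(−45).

6

Both pieces are strictly decreasing (slopes −8 and −4), so each is injective on its own interval.
The left piece maps (−∞, 5) onto (−41, ∞); the right piece maps [5, ∞) onto (−∞, −41].
These images together cover ℝ, so σ is surjective.
Because the two images are disjoint, no x < 5 has σ(x) = σ(5), so we compute σ⁻¹(−45): −45 lies in (−∞, −41], so solve −4x − 21 = −45: x = (−45 + 21)/(−4) = 6.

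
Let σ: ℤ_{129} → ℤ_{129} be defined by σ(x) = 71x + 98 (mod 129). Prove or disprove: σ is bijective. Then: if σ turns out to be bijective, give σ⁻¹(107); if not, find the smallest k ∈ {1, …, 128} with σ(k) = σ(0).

Suppose σ(u) = σ(v) in ℤ_{129}. Then 71u + 98 ≡ 71v + 98 (mod 129), thus 71(u − v) ≡ 0 (mod 129).
Since gcd(71, 129) = 1, 71 is invertible modulo 129, so u − v ≡ 0 (mod 129), i.e. u = v.
We now compute 71⁻¹ mod 129 explicitly. Euclid's algorithm: 129 = 1·71 + 58, 71 = 1·58 + 13, 58 = 4·13 + 6, 13 = 2·6 + 1; back-substituting gives 1 = 20·71 − 11·129, so 71⁻¹ ≡ 20 (mod 129).
Then y ↦ 20(y − 98) is a two-sided inverse to σ, so every y ∈ ℤ_{129} has a preimage.
Therefore σ is bijective.
Since σ is bijective, we find σ⁻¹(107): we need 71x ≡ 107 − 98 ≡ 9 (mod 129). Using 71⁻¹ = 20: x ≡ 20·9 = 180 = 1·129 + 51, so x = 51.
Check: σ(51) = 71·51 + 98 = 3719 = 28·129 + 107 ≡ 107 (mod 129).

51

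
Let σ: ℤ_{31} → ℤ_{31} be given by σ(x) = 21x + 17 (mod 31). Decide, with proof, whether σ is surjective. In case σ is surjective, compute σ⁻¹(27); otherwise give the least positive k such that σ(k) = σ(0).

By definition, σ is surjective if every y in the codomain equals σ(x) for some x in the domain.
Since gcd(21, 31) = 1, 21 is invertible modulo 31. Euclid's algorithm: 31 = 1·21 + 10, 21 = 2·10 + 1; back-substituting gives 1 = 3·21 − 2·31, so 21⁻¹ ≡ 3 (mod 31).
Then y ↦ 3(y − 17) is a two-sided inverse to σ, so every y ∈ ℤ_{31} has a preimage.
Thus σ is surjective.
Since σ is surjective, we find σ⁻¹(27): we need 21x ≡ 27 − 17 ≡ 10 (mod 31). Using 21⁻¹ = 3: x ≡ 3·10 = 30, so x = 30.
Check: σ(30) = 21·30 + 17 = 647 = 20·31 + 27 ≡ 27 (mod 31).

30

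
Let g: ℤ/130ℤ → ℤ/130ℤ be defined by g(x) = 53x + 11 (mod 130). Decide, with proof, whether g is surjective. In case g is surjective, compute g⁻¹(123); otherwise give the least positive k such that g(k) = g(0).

34

Recall: g is surjective if every y in the codomain equals g(x) for some x in the domain.
Since gcd(53, 130) = 1, 53 is invertible modulo 130. Euclid's algorithm: 130 = 2·53 + 24, 53 = 2·24 + 5, 24 = 4·5 + 4, 5 = 1·4 + 1; back-substituting gives 1 = 27·53 − 11·130, so 53⁻¹ ≡ 27 (mod 130).
Then y ↦ 27(y − 11) is a two-sided inverse to g, so every y ∈ ℤ/130ℤ has a preimage.
Hence g is surjective.
Since g is surjective, we compute g⁻¹(123): solve 53x + 11 ≡ 123 (mod 130), i.e. 53x ≡ 112 (mod 130).
Multiplying by 53⁻¹ = 27 gives x ≡ 27·112 = 3024 = 23·130 + 34 ≡ 34 (mod 130).
Check: g(34) = 53·34 + 11 = 1813 = 13·130 + 123 ≡ 123 (mod 130).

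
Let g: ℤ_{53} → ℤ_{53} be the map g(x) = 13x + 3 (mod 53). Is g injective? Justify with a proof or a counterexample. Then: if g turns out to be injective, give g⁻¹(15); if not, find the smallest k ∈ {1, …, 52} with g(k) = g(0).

Recall: g is injective when g(x_1) = g(x_2) forces x_1 = x_2.
If g(x_1) = g(x_2), then 13x_1 ≡ 13x_2 (mod 53). Because gcd(13, 53) = 1, we may cancel 13 to get x_1 ≡ x_2 (mod 53).
Therefore g is injective.
We now compute 13⁻¹ mod 53 explicitly. Euclid's algorithm: 53 = 4·13 + 1; back-substituting gives 1 = 49·13 − 12·53, so 13⁻¹ ≡ 49 (mod 53).
Since g is injective, we find g⁻¹(15): we need 13x ≡ 15 − 3 ≡ 12 (mod 53). Using 13⁻¹ = 49: x ≡ 49·12 = 588 = 11·53 + 5, so x = 5.
Check: g(5) = 13·5 + 3 = 68 = 1·53 + 15 ≡ 15 (mod 53).

5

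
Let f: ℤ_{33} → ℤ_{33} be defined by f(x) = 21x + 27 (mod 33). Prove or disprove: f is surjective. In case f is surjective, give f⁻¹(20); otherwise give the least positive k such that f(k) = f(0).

Since gcd(21, 33) = 3, we have 21x ≡ 0 (mod 3) for all x, so f(x) ≡ 0 (mod 3).
But 1 ≢ 0 (mod 3), so 1 ∈ ℤ_{33} has no preimage. Thus f is not surjective.
Since f is not surjective, we find the least positive k with f(k) = f(0): this means 21k ≡ 0 (mod 33), i.e. 33 ∣ 21k. Since gcd(21, 33) = 3, dividing through by 3 this holds exactly when 11 ∣ 7k, and as gcd(7, 11) = 1, exactly when 11 ∣ k.
The smallest positive such k is 11.

11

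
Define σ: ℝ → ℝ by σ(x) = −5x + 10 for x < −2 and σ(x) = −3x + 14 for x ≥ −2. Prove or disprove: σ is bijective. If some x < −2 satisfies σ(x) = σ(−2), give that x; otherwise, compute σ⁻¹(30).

Both pieces are strictly decreasing (slopes −5 and −3), so each is injective on its own interval.
The left piece maps (−∞, −2) onto (20, ∞); the right piece maps [−2, ∞) onto (−∞, 20].
Since 20 = 20, the images partition ℝ: σ is injective and surjective, hence bijective.
Because the two images are disjoint, no x < −2 has σ(x) = σ(−2), so we compute σ⁻¹(30): 30 lies in (20, ∞), so solve −5x + 10 = 30: x = (30 − 10)/(−5) = −4.

-4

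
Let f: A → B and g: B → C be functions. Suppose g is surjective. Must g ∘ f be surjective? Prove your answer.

not surjective

No. Take A = {1}, B = C = {1, 2, 3, 4}, f(1) = 1, and g = identity (surjective).
Then (g ∘ f)(1) = 1, and 4 ∈ C has no preimage under g ∘ f, so g ∘ f is not surjective.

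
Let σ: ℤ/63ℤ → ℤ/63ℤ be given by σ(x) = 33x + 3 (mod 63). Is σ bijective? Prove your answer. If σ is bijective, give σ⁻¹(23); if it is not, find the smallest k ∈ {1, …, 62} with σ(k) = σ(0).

By definition, σ is injective when σ(s) = σ(t) forces s = t.
We have gcd(33, 63) = 3 > 1. Taking s = 0 and t = 21: σ(0) = 3 and σ(21) = 33·21 + 3 = 696 ≡ 3 (mod 63).
So σ(0) = σ(21) while 0 ≠ 21, thus σ is not injective, hence not bijective.
Since σ is not bijective, we find the least positive k with σ(k) = σ(0): this means 33k ≡ 0 (mod 63), i.e. 63 ∣ 33k. Since gcd(33, 63) = 3, dividing through by 3 this holds exactly when 21 ∣ 11k, and as gcd(11, 21) = 1, exactly when 21 ∣ k.
The smallest positive such k is 21.

21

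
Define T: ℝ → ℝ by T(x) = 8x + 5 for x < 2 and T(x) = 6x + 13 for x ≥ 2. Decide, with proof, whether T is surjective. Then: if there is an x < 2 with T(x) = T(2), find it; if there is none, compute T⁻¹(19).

7/4

Both pieces are strictly increasing (slopes 8 and 6), so each is injective on its own interval.
The left piece maps (−∞, 2) onto (−∞, 21); the right piece maps [2, ∞) onto [25, ∞).
The union (−∞, 21) ∪ [25, ∞) omits the interval between 21 and 25; in particular 21 has no preimage. So T is not surjective.
Because the two images are disjoint, no x < 2 has T(x) = T(2), so we compute T⁻¹(19): 19 lies in (−∞, 21), so solve 8x + 5 = 19: x = (19 − 5)/8 = 7/4.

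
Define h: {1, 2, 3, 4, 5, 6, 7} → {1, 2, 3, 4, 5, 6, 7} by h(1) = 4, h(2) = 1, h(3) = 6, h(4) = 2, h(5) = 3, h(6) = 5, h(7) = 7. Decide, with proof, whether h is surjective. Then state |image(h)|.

7

Every element of the codomain has a preimage: 1 = h(2), 2 = h(4), 3 = h(5), 4 = h(1), 5 = h(6), 6 = h(3), 7 = h(7).
Thus h is surjective.
The image of h is {1, 2, 3, 4, 5, 6, 7}, which has 7 elements.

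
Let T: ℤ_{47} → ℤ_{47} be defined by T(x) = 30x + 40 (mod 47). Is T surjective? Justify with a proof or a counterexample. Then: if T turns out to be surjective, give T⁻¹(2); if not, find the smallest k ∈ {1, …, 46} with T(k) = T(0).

5

Since gcd(30, 47) = 1, 30 is invertible modulo 47. Euclid's algorithm: 47 = 1·30 + 17, 30 = 1·17 + 13, 17 = 1·13 + 4, 13 = 3·4 + 1; back-substituting gives 1 = 11·30 − 7·47, so 30⁻¹ ≡ 11 (mod 47).
Then y ↦ 11(y − 40) is a two-sided inverse to T, so every y ∈ ℤ_{47} has a preimage.
Hence T is surjective.
Since T is surjective, we compute T⁻¹(2): solve 30x + 40 ≡ 2 (mod 47), i.e. 30x ≡ 9 (mod 47).
Multiplying by 30⁻¹ = 11 gives x ≡ 11·9 = 99 = 2·47 + 5 ≡ 5 (mod 47).
Check: T(5) = 30·5 + 40 = 190 = 4·47 + 2 ≡ 2 (mod 47).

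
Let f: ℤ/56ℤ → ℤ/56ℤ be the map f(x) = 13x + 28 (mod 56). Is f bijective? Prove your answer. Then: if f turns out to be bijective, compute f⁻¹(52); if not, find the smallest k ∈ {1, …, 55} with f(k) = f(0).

32

If f(s) = f(t), then 13s ≡ 13t (mod 56). Because gcd(13, 56) = 1, we may cancel 13 to get s ≡ t (mod 56).
We now compute 13⁻¹ mod 56 explicitly. Euclid's algorithm: 56 = 4·13 + 4, 13 = 3·4 + 1; back-substituting gives 1 = 13·13 − 3·56, so 13⁻¹ ≡ 13 (mod 56).
For any y ∈ ℤ/56ℤ, x = 13(y − 28) mod 56 satisfies f(x) = 13·13(y − 28) + 28 ≡ y (since 13·13 ≡ 1 mod 56). So every y has a preimage.
Thus f is bijective.
Since f is bijective, we compute f⁻¹(52): solve 13x + 28 ≡ 52 (mod 56), i.e. 13x ≡ 24 (mod 56).
Multiplying by 13⁻¹ = 13 gives x ≡ 13·24 = 312 = 5·56 + 32 ≡ 32 (mod 56).
Check: f(32) = 13·32 + 28 = 444 = 7·56 + 52 ≡ 52 (mod 56).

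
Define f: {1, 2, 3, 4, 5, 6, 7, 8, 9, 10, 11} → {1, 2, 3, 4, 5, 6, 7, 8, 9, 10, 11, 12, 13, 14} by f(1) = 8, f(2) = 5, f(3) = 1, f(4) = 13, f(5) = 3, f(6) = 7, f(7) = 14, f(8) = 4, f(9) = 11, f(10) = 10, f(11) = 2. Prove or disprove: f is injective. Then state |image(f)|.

The values f(1), …, f(11) are 8, 5, 1, 13, 3, 7, 14, 4, 11, 10, 2 — all distinct.
So f(u) = f(v) only when u = v, and f is injective.
The image of f is {1, 2, 3, 4, 5, 7, 8, 10, 11, 13, 14}, which has 11 elements.

11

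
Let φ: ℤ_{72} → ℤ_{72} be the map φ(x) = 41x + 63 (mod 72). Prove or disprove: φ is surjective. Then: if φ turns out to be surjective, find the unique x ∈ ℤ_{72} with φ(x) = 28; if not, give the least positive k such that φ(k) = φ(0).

Since gcd(41, 72) = 1, 41 is invertible modulo 72. Euclid's algorithm: 72 = 1·41 + 31, 41 = 1·31 + 10, 31 = 3·10 + 1; back-substituting gives 1 = 65·41 − 37·72, so 41⁻¹ ≡ 65 (mod 72).
Then y ↦ 65(y − 63) is a two-sided inverse to φ, so every y ∈ ℤ_{72} has a preimage.
Therefore φ is surjective.
Since φ is surjective, we compute φ⁻¹(28): solve 41x + 63 ≡ 28 (mod 72), i.e. 41x ≡ 37 (mod 72).
Multiplying by 41⁻¹ = 65 gives x ≡ 65·37 = 2405 = 33·72 + 29 ≡ 29 (mod 72).
Check: φ(29) = 41·29 + 63 = 1252 = 17·72 + 28 ≡ 28 (mod 72).

29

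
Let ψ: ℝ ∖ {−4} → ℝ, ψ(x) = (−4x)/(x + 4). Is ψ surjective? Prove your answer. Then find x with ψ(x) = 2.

If ψ(x) = −4, cross-multiplying gives 1(−4x) = −4(x + 4), which simplifies to 0 = −16 — false.  So −4 has no preimage and ψ is not surjective.
Solving ψ(x) = 2: cross-multiplying gives −4x = 2(x + 4), which rearranges to −6x = 8, so x = −4/3.

-4/3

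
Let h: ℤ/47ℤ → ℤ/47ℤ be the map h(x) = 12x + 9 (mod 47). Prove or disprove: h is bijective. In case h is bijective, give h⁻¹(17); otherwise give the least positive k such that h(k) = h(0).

Recall: h is injective if h(x_1) = h(x_2) implies x_1 = x_2.
Suppose h(x_1) = h(x_2) in ℤ/47ℤ. Then 12x_1 + 9 ≡ 12x_2 + 9 (mod 47), hence 12(x_1 − x_2) ≡ 0 (mod 47).
Since gcd(12, 47) = 1, 12 is invertible modulo 47, hence x_1 − x_2 ≡ 0 (mod 47), i.e. x_1 = x_2.
We now compute 12⁻¹ mod 47 explicitly. Euclid's algorithm: 47 = 3·12 + 11, 12 = 1·11 + 1; back-substituting gives 1 = 4·12 − 1·47, so 12⁻¹ ≡ 4 (mod 47).
Then y ↦ 4(y − 9) is a two-sided inverse to h, so every y ∈ ℤ/47ℤ has a preimage.
Hence h is bijective.
Since h is bijective, we find h⁻¹(17): we need 12x ≡ 17 − 9 ≡ 8 (mod 47). Using 12⁻¹ = 4: x ≡ 4·8 = 32, so x = 32.
Check: h(32) = 12·32 + 9 = 393 = 8·47 + 17 ≡ 17 (mod 47).

32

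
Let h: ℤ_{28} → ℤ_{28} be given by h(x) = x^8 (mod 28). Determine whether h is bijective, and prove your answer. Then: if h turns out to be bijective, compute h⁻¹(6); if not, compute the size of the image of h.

8

h(6): Repeated squaring mod 28: 6^1 ≡ 6, 6^2 ≡ 6² = 36 ≡ 8, 6^4 ≡ 8² = 64 ≡ 8, 6^8 ≡ 8² = 64 ≡ 8. So 6^8 ≡ 8 (mod 28).
h(8): Repeated squaring mod 28: 8^1 ≡ 8, 8^2 ≡ 8² = 64 ≡ 8, 8^4 ≡ 8² = 64 ≡ 8, 8^8 ≡ 8² = 64 ≡ 8. So 8^8 ≡ 8 (mod 28).
So h(6) = h(8) = 8 while 6 ≠ 8, hence h is not injective, hence not bijective.
Since h is not bijective, we determine |image(h)|. Computing x^8 mod 28 for each x (by repeated squaring, reducing mod 28 at every step), the values h(0), h(1), …, h(27) are: 0, 1, 4, 9, 16, 25, 8, 21, 8, 25, 16, 9, 4, 1, 0, 1, 4, 9, 16, 25, 8, 21, 8, 25, 16, 9, 4, 1.
The distinct values are {0, 1, 4, 8, 9, 16, 21, 25}; there are 8 of them.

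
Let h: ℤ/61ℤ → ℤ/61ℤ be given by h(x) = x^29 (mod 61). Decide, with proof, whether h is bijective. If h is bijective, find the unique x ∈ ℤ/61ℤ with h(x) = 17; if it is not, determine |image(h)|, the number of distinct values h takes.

43

Since 61 is prime, the nonzero elements of ℤ/61ℤ form a cyclic group of order 60.
As gcd(29, 60) = 1, raising to the 29th power is a bijection on this group: if s^29 ≡ t^29 then (st^{−1})^29 = 1, and the only element of order dividing gcd(29, 60) = 1 is 1, so s = t.
With h(0) = 0 this makes h injective on all of ℤ/61ℤ, hence bijective (finite equal-size domain and codomain). In particular h is bijective.
Since h is bijective, we find the preimage of 17. The inverse of x ↦ x^29 on (ℤ/61ℤ)^× is x ↦ x^29, because 29·29 = 841 = 14·60 + 1 ≡ 1 (mod 60) and x^{60} = 1 for x ≠ 0 (Fermat). So h⁻¹(17) = 17^29 mod 61.
Repeated squaring mod 61: 17^1 ≡ 17, 17^2 ≡ 17² = 289 ≡ 45, 17^4 ≡ 45² = 2025 ≡ 12, 17^8 ≡ 12² = 144 ≡ 22, 17^16 ≡ 22² = 484 ≡ 57. Since 29 = 16 + 8 + 4 + 1, 17^29 ≡ 57·22·12·17: 57·22 = 1254 ≡ 34, then 34·12 = 408 ≡ 42, then 42·17 = 714 ≡ 43. So 17^29 ≡ 43 (mod 61).
Hence h⁻¹(17) = 43.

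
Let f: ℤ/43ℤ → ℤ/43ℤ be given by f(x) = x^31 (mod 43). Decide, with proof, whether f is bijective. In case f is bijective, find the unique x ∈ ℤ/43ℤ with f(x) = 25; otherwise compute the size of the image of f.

Since 43 is prime, the nonzero elements of ℤ/43ℤ form a cyclic group of order 42.
As gcd(31, 42) = 1, raising to the 31st power is a bijection on this group: if x_1^31 ≡ x_2^31 then (x_1x_2^{−1})^31 = 1, and the only element of order dividing gcd(31, 42) = 1 is 1, so x_1 = x_2.
With f(0) = 0 this makes f injective on all of ℤ/43ℤ, hence bijective (finite equal-size domain and codomain). In particular f is bijective.
Since f is bijective, we find the preimage of 25. The inverse of x ↦ x^31 on (ℤ/43ℤ)^× is x ↦ x^19, because 31·19 = 589 = 14·42 + 1 ≡ 1 (mod 42) and x^{42} = 1 for x ≠ 0 (Fermat). So f⁻¹(25) = 25^19 mod 43.
Repeated squaring mod 43: 25^1 ≡ 25, 25^2 ≡ 25² = 625 ≡ 23, 25^4 ≡ 23² = 529 ≡ 13, 25^8 ≡ 13² = 169 ≡ 40, 25^16 ≡ 40² = 1600 ≡ 9. Since 19 = 16 + 2 + 1, 25^19 ≡ 9·23·25: 9·23 = 207 ≡ 35, then 35·25 = 875 ≡ 15. So 25^19 ≡ 15 (mod 43).
Hence f⁻¹(25) = 15.

15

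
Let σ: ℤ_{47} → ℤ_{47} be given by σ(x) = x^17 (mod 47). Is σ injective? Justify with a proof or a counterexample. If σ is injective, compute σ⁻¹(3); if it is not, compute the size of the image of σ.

Since 47 is prime, the nonzero elements of ℤ_{47} form a cyclic group of order 46.
As gcd(17, 46) = 1, raising to the 17th power is a bijection on this group: if x_1^17 ≡ x_2^17 then (x_1x_2^{−1})^17 = 1, and the only element of order dividing gcd(17, 46) = 1 is 1, so x_1 = x_2.
With σ(0) = 0 this makes σ injective on all of ℤ_{47}, hence bijective (finite equal-size domain and codomain). In particular σ is injective.
Since σ is injective, we find the preimage of 3. The inverse of x ↦ x^17 on (ℤ_{47})^× is x ↦ x^19, because 17·19 = 323 = 7·46 + 1 ≡ 1 (mod 46) and x^{46} = 1 for x ≠ 0 (Fermat). So σ⁻¹(3) = 3^19 mod 47.
Repeated squaring mod 47: 3^1 ≡ 3, 3^2 ≡ 3² = 9, 3^4 ≡ 9² = 81 ≡ 34, 3^8 ≡ 34² = 1156 ≡ 28, 3^16 ≡ 28² = 784 ≡ 32. Since 19 = 16 + 2 + 1, 3^19 ≡ 32·9·3: 32·9 = 288 ≡ 6, then 6·3 = 18. So 3^19 ≡ 18 (mod 47).
Hence σ⁻¹(3) = 18.

18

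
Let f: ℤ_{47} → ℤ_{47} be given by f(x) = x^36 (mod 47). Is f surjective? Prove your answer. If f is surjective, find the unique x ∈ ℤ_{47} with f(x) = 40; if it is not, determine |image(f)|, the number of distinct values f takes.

f(23): Repeated squaring mod 47: 23^1 ≡ 23, 23^2 ≡ 23² = 529 ≡ 12, 23^4 ≡ 12² = 144 ≡ 3, 23^8 ≡ 3² = 9, 23^16 ≡ 9² = 81 ≡ 34, 23^32 ≡ 34² = 1156 ≡ 28. Since 36 = 32 + 4, 23^36 ≡ 28·3: 28·3 = 84 ≡ 37. So 23^36 ≡ 37 (mod 47).
f(24): Repeated squaring mod 47: 24^1 ≡ 24, 24^2 ≡ 24² = 576 ≡ 12, 24^4 ≡ 12² = 144 ≡ 3, 24^8 ≡ 3² = 9, 24^16 ≡ 9² = 81 ≡ 34, 24^32 ≡ 34² = 1156 ≡ 28. Since 36 = 32 + 4, 24^36 ≡ 28·3: 28·3 = 84 ≡ 37. So 24^36 ≡ 37 (mod 47).
So f(23) = f(24) = 37 while 23 ≠ 24, therefore f is not injective.
A non-injective map from the 47-element set ℤ_{47} to itself takes at most 46 distinct values, so it cannot be surjective. So f is not surjective.
Since f is not surjective, we determine |image(f)|. Computing x^36 mod 47 for each x (by repeated squaring, reducing mod 47 at every step), the values f(0), f(1), …, f(46) are: 0, 1, 14, 36, 8, 4, 34, 25, 18, 27, 9, 28, 6, 24, 21, 3, 17, 42, 2, 12, 32, 7, 16, 37, 37, 16, 7, 32, 12, 2, 42, 17, 3, 21, 24, 6, 28, 9, 27, 18, 25, 34, 4, 8, 36, 14, 1.
The distinct values are {0, 1, 2, 3, 4, 6, 7, 8, 9, 12, 14, 16, 17, 18, 21, 24, 25, 27, 28, 32, 34, 36, 37, 42}; there are 24 of them.

24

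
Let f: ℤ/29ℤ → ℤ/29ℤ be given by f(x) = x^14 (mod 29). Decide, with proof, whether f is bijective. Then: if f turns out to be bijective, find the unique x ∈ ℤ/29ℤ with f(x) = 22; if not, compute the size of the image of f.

f(2): Repeated squaring mod 29: 2^1 ≡ 2, 2^2 ≡ 2² = 4, 2^4 ≡ 4² = 16, 2^8 ≡ 16² = 256 ≡ 24. Since 14 = 8 + 4 + 2, 2^14 ≡ 24·16·4: 24·16 = 384 ≡ 7, then 7·4 = 28. So 2^14 ≡ 28 (mod 29).
f(3): Repeated squaring mod 29: 3^1 ≡ 3, 3^2 ≡ 3² = 9, 3^4 ≡ 9² = 81 ≡ 23, 3^8 ≡ 23² = 529 ≡ 7. Since 14 = 8 + 4 + 2, 3^14 ≡ 7·23·9: 7·23 = 161 ≡ 16, then 16·9 = 144 ≡ 28. So 3^14 ≡ 28 (mod 29).
So f(2) = f(3) = 28 while 2 ≠ 3, so f is not injective, hence not bijective.
Since f is not bijective, we determine |image(f)|. Computing x^14 mod 29 for each x (by repeated squaring, reducing mod 29 at every step), the values f(0), f(1), …, f(28) are: 0, 1, 28, 28, 1, 1, 1, 1, 28, 1, 28, 28, 28, 1, 28, 28, 1, 28, 28, 28, 1, 28, 1, 1, 1, 1, 28, 28, 1.
The distinct values are {0, 1, 28}; there are 3 of them.

3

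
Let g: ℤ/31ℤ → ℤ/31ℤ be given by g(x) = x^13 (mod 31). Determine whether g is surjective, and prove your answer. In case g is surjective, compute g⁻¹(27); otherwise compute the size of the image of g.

Since 31 is prime, the nonzero elements of ℤ/31ℤ form a cyclic group of order 30.
As gcd(13, 30) = 1, raising to the 13th power is a bijection on this group: if u^13 ≡ v^13 then (uv^{−1})^13 = 1, and the only element of order dividing gcd(13, 30) = 1 is 1, so u = v.
With g(0) = 0 this makes g injective on all of ℤ/31ℤ, hence bijective (finite equal-size domain and codomain). In particular g is surjective.
Since g is surjective, we find the preimage of 27. The inverse of x ↦ x^13 on (ℤ/31ℤ)^× is x ↦ x^7, because 13·7 = 91 = 3·30 + 1 ≡ 1 (mod 30) and x^{30} = 1 for x ≠ 0 (Fermat). So g⁻¹(27) = 27^7 mod 31.
Repeated squaring mod 31: 27^1 ≡ 27, 27^2 ≡ 27² = 729 ≡ 16, 27^4 ≡ 16² = 256 ≡ 8. Since 7 = 4 + 2 + 1, 27^7 ≡ 8·16·27: 8·16 = 128 ≡ 4, then 4·27 = 108 ≡ 15. So 27^7 ≡ 15 (mod 31).
Hence g⁻¹(27) = 15.

15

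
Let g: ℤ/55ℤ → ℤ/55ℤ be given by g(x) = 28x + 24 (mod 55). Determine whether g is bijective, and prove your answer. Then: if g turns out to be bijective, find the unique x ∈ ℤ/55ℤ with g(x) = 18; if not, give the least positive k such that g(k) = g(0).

43

Recall that g is injective when g(u) = g(v) forces u = v.
Suppose g(u) = g(v) in ℤ/55ℤ. Then 28u + 24 ≡ 28v + 24 (mod 55), therefore 28(u − v) ≡ 0 (mod 55).
Since gcd(28, 55) = 1, 28 is invertible modulo 55, thus u − v ≡ 0 (mod 55), i.e. u = v.
We now compute 28⁻¹ mod 55 explicitly. Euclid's algorithm: 55 = 1·28 + 27, 28 = 1·27 + 1; back-substituting gives 1 = 2·28 − 1·55, so 28⁻¹ ≡ 2 (mod 55).
Then y ↦ 2(y − 24) is a two-sided inverse to g, so every y ∈ ℤ/55ℤ has a preimage.
Thus g is bijective.
Since g is bijective, we find g⁻¹(18): we need 28x ≡ 18 − 24 ≡ 49 (mod 55). Using 28⁻¹ = 2: x ≡ 2·49 = 98 = 1·55 + 43, so x = 43.
Check: g(43) = 28·43 + 24 = 1228 = 22·55 + 18 ≡ 18 (mod 55).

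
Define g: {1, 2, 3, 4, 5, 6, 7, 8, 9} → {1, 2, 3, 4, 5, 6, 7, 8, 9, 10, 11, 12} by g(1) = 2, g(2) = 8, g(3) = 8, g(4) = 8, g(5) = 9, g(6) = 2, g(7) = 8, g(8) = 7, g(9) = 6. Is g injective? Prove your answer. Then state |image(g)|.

5

g(2) = 8 = g(3) with 2 ≠ 3, so g is not injective.
The image of g is {2, 6, 7, 8, 9}, which has 5 elements.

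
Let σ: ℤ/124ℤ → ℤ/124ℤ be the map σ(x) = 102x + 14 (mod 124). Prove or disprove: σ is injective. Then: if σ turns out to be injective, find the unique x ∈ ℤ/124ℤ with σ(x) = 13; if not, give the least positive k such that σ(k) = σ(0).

We have gcd(102, 124) = 2 > 1. Taking a = 0 and b = 62: σ(0) = 14 and σ(62) = 102·62 + 14 = 6338 ≡ 14 (mod 124).
So σ(0) = σ(62) while 0 ≠ 62, thus σ is not injective.
Since σ is not injective, we find the least positive k with σ(k) = σ(0): this means 102k ≡ 0 (mod 124), i.e. 124 ∣ 102k. Since gcd(102, 124) = 2, dividing through by 2 this holds exactly when 62 ∣ 51k, and as gcd(51, 62) = 1, exactly when 62 ∣ k.
The smallest positive such k is 62.

62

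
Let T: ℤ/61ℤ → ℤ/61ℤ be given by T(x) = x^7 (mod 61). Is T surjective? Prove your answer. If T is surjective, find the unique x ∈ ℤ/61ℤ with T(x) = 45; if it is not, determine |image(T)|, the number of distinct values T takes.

Since 61 is prime, the nonzero elements of ℤ/61ℤ form a cyclic group of order 60.
As gcd(7, 60) = 1, raising to the 7th power is a bijection on this group: if u^7 ≡ v^7 then (uv^{−1})^7 = 1, and the only element of order dividing gcd(7, 60) = 1 is 1, so u = v.
With T(0) = 0 this makes T injective on all of ℤ/61ℤ, hence bijective (finite equal-size domain and codomain). In particular T is surjective.
Since T is surjective, we find the preimage of 45. The inverse of x ↦ x^7 on (ℤ/61ℤ)^× is x ↦ x^43, because 7·43 = 301 = 5·60 + 1 ≡ 1 (mod 60) and x^{60} = 1 for x ≠ 0 (Fermat). So T⁻¹(45) = 45^43 mod 61.
Repeated squaring mod 61: 45^1 ≡ 45, 45^2 ≡ 45² = 2025 ≡ 12, 45^4 ≡ 12² = 144 ≡ 22, 45^8 ≡ 22² = 484 ≡ 57, 45^16 ≡ 57² = 3249 ≡ 16, 45^32 ≡ 16² = 256 ≡ 12. Since 43 = 32 + 8 + 2 + 1, 45^43 ≡ 12·57·12·45: 12·57 = 684 ≡ 13, then 13·12 = 156 ≡ 34, then 34·45 = 1530 ≡ 5. So 45^43 ≡ 5 (mod 61).
Hence T⁻¹(45) = 5.

5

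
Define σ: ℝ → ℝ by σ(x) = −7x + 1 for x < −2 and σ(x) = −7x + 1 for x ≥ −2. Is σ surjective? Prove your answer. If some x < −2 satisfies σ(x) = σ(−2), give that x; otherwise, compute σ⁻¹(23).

Both pieces are strictly decreasing (slopes −7 and −7), so each is injective on its own interval.
The left piece maps (−∞, −2) onto (15, ∞); the right piece maps [−2, ∞) onto (−∞, 15].
These images together cover ℝ, so σ is surjective.
Because the two images are disjoint, no x < −2 has σ(x) = σ(−2), so we compute σ⁻¹(23): 23 lies in (15, ∞), so solve −7x + 1 = 23: x = (23 − 1)/(−7) = −22/7.

-22/7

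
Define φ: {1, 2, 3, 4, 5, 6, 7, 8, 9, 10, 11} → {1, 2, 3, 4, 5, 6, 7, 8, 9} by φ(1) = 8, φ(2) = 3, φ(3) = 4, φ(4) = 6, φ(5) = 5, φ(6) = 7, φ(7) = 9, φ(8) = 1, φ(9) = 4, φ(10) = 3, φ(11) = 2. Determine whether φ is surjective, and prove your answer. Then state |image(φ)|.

9

Every element of the codomain has a preimage: 1 = φ(8), 2 = φ(11), 3 = φ(2), 4 = φ(3), 5 = φ(5), 6 = φ(4), 7 = φ(6), 8 = φ(1), 9 = φ(7).
Thus φ is surjective.
The image of φ is {1, 2, 3, 4, 5, 6, 7, 8, 9}, which has 9 elements.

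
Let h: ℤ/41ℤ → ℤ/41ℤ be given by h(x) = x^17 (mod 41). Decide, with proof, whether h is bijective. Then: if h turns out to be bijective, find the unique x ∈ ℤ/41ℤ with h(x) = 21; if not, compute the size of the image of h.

5

Since 41 is prime, the nonzero elements of ℤ/41ℤ form a cyclic group of order 40.
As gcd(17, 40) = 1, raising to the 17th power is a bijection on this group: if x_1^17 ≡ x_2^17 then (x_1x_2^{−1})^17 = 1, and the only element of order dividing gcd(17, 40) = 1 is 1, so x_1 = x_2.
With h(0) = 0 this makes h injective on all of ℤ/41ℤ, hence bijective (finite equal-size domain and codomain). In particular h is bijective.
Since h is bijective, we find the preimage of 21. The inverse of x ↦ x^17 on (ℤ/41ℤ)^× is x ↦ x^33, because 17·33 = 561 = 14·40 + 1 ≡ 1 (mod 40) and x^{40} = 1 for x ≠ 0 (Fermat). So h⁻¹(21) = 21^33 mod 41.
Repeated squaring mod 41: 21^1 ≡ 21, 21^2 ≡ 21² = 441 ≡ 31, 21^4 ≡ 31² = 961 ≡ 18, 21^8 ≡ 18² = 324 ≡ 37, 21^16 ≡ 37² = 1369 ≡ 16, 21^32 ≡ 16² = 256 ≡ 10. Since 33 = 32 + 1, 21^33 ≡ 10·21: 10·21 = 210 ≡ 5. So 21^33 ≡ 5 (mod 41).
Hence h⁻¹(21) = 5.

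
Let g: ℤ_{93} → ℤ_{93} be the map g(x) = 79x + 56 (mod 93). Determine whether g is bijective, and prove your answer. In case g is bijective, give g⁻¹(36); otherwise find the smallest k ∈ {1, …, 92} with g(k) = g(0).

28

If g(s) = g(t), then 79s ≡ 79t (mod 93). Because gcd(79, 93) = 1, we may cancel 79 to get s ≡ t (mod 93).
We now compute 79⁻¹ mod 93 explicitly. Euclid's algorithm: 93 = 1·79 + 14, 79 = 5·14 + 9, 14 = 1·9 + 5, 9 = 1·5 + 4, 5 = 1·4 + 1; back-substituting gives 1 = 73·79 − 62·93, so 79⁻¹ ≡ 73 (mod 93).
For any y ∈ ℤ_{93}, x = 73(y − 56) mod 93 satisfies g(x) = 79·73(y − 56) + 56 ≡ y (since 79·73 ≡ 1 mod 93). So every y has a preimage.
Hence g is bijective.
Since g is bijective, we find g⁻¹(36): we need 79x ≡ 36 − 56 ≡ 73 (mod 93). Using 79⁻¹ = 73: x ≡ 73·73 = 5329 = 57·93 + 28, so x = 28.
Check: g(28) = 79·28 + 56 = 2268 = 24·93 + 36 ≡ 36 (mod 93).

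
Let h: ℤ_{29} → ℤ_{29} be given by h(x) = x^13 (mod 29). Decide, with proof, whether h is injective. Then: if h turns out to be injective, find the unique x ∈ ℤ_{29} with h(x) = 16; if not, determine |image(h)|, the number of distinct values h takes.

Since 29 is prime, the nonzero elements of ℤ_{29} form a cyclic group of order 28.
As gcd(13, 28) = 1, raising to the 13th power is a bijection on this group: if x_1^13 ≡ x_2^13 then (x_1x_2^{−1})^13 = 1, and the only element of order dividing gcd(13, 28) = 1 is 1, so x_1 = x_2.
With h(0) = 0 this makes h injective on all of ℤ_{29}, hence bijective (finite equal-size domain and codomain). In particular h is injective.
Since h is injective, we find the preimage of 16. The inverse of x ↦ x^13 on (ℤ_{29})^× is x ↦ x^13, because 13·13 = 169 = 6·28 + 1 ≡ 1 (mod 28) and x^{28} = 1 for x ≠ 0 (Fermat). So h⁻¹(16) = 16^13 mod 29.
Repeated squaring mod 29: 16^1 ≡ 16, 16^2 ≡ 16² = 256 ≡ 24, 16^4 ≡ 24² = 576 ≡ 25, 16^8 ≡ 25² = 625 ≡ 16. Since 13 = 8 + 4 + 1, 16^13 ≡ 16·25·16: 16·25 = 400 ≡ 23, then 23·16 = 368 ≡ 20. So 16^13 ≡ 20 (mod 29).
Hence h⁻¹(16) = 20.

20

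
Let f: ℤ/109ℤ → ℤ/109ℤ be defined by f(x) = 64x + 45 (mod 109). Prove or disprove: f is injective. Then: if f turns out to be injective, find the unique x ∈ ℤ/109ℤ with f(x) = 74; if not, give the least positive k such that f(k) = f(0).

26

Suppose f(s) = f(t) in ℤ/109ℤ. Then 64s + 45 ≡ 64t + 45 (mod 109), hence 64(s − t) ≡ 0 (mod 109).
Since gcd(64, 109) = 1, 64 is invertible modulo 109, therefore s − t ≡ 0 (mod 109), i.e. s = t.
So f is injective.
We now compute 64⁻¹ mod 109 explicitly. Euclid's algorithm: 109 = 1·64 + 45, 64 = 1·45 + 19, 45 = 2·19 + 7, 19 = 2·7 + 5, 7 = 1·5 + 2, 5 = 2·2 + 1; back-substituting gives 1 = 46·64 − 27·109, so 64⁻¹ ≡ 46 (mod 109).
Since f is injective, we compute f⁻¹(74): solve 64x + 45 ≡ 74 (mod 109), i.e. 64x ≡ 29 (mod 109).
Multiplying by 64⁻¹ = 46 gives x ≡ 46·29 = 1334 = 12·109 + 26 ≡ 26 (mod 109).
Check: f(26) = 64·26 + 45 = 1709 = 15·109 + 74 ≡ 74 (mod 109).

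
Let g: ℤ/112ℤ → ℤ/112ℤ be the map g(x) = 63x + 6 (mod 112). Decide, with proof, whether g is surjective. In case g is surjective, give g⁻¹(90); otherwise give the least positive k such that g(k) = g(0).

16

Since gcd(63, 112) = 7, we have 63x ≡ 0 (mod 7) for all x, so g(x) ≡ 6 (mod 7).
But 0 ≢ 6 (mod 7), so 0 ∈ ℤ/112ℤ has no preimage. Thus g is not surjective.
Since g is not surjective, we find the least positive k with g(k) = g(0): this means 63k ≡ 0 (mod 112), i.e. 112 ∣ 63k. Since gcd(63, 112) = 7, dividing through by 7 this holds exactly when 16 ∣ 9k, and as gcd(9, 16) = 1, exactly when 16 ∣ k.
The smallest positive such k is 16.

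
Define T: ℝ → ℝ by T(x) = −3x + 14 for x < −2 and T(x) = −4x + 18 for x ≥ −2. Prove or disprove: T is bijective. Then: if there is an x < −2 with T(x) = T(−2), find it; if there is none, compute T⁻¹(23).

-4

Both pieces are strictly decreasing (slopes −3 and −4), so each is injective on its own interval.
The left piece maps (−∞, −2) onto (20, ∞); the right piece maps [−2, ∞) onto (−∞, 26].
These images overlap. In particular T(−2) = 26 (right piece), and solving −3x + 14 = 26 on the left piece gives x = −4 < −2.
So T(−4) = T(−2) with −4 ≠ −2, and T is not injective, hence not bijective. This x = −4 is the requested value below −2.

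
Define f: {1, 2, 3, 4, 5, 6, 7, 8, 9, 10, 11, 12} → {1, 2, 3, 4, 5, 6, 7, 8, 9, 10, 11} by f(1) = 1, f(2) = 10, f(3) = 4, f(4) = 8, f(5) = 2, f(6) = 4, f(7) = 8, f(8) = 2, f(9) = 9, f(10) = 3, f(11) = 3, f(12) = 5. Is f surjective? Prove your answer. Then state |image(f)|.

No element maps to 6, so f is not surjective.
The image of f is {1, 2, 3, 4, 5, 8, 9, 10}, which has 8 elements.

8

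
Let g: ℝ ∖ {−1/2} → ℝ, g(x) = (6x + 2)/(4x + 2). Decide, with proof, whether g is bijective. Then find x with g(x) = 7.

If g(x) = 3/2, cross-multiplying gives 4(6x + 2) = 6(4x + 2), which simplifies to 8 = 12 — false.  So 3/2 has no preimage and g is not surjective.
So g is not bijective.
Solving g(x) = 7: cross-multiplying gives 6x + 2 = 7(4x + 2), which rearranges to −22x = 12, so x = −6/11.

-6/11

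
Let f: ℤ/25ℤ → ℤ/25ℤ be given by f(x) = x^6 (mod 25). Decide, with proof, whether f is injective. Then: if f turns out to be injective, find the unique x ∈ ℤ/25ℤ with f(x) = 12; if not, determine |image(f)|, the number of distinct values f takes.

11

f(0) = 0^6 = 0.
f(5): Repeated squaring mod 25: 5^1 ≡ 5, 5^2 ≡ 5² = 25 ≡ 0, 5^4 ≡ 0² = 0. Since 6 = 4 + 2, 5^6 ≡ 0·0: 0·0 = 0. So 5^6 ≡ 0 (mod 25).
So f(0) = f(5) = 0 while 0 ≠ 5, thus f is not injective.
Since f is not injective, we determine |image(f)|. Computing x^6 mod 25 for each x (by repeated squaring, reducing mod 25 at every step), the values f(0), f(1), …, f(24) are: 0, 1, 14, 4, 21, 0, 6, 24, 19, 16, 0, 11, 9, 9, 11, 0, 16, 19, 24, 6, 0, 21, 4, 14, 1.
The distinct values are {0, 1, 4, 6, 9, 11, 14, 16, 19, 21, 24}; there are 11 of them.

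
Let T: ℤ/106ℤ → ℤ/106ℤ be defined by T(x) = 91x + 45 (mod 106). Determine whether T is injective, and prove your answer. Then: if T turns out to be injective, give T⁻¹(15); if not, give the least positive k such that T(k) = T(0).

If T(s) = T(t), then 91s ≡ 91t (mod 106). Because gcd(91, 106) = 1, we may cancel 91 to get s ≡ t (mod 106).
So T is injective.
We now compute 91⁻¹ mod 106 explicitly. Euclid's algorithm: 106 = 1·91 + 15, 91 = 6·15 + 1; back-substituting gives 1 = 7·91 − 6·106, so 91⁻¹ ≡ 7 (mod 106).
Since T is injective, we find T⁻¹(15): we need 91x ≡ 15 − 45 ≡ 76 (mod 106). Using 91⁻¹ = 7: x ≡ 7·76 = 532 = 5·106 + 2, so x = 2.
Check: T(2) = 91·2 + 45 = 227 = 2·106 + 15 ≡ 15 (mod 106).

2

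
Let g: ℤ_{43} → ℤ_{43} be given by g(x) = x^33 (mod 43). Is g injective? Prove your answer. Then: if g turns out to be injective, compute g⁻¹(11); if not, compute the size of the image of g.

15

g(1) = 1^33 = 1.
g(6): Repeated squaring mod 43: 6^1 ≡ 6, 6^2 ≡ 6² = 36, 6^4 ≡ 36² = 1296 ≡ 6, 6^8 ≡ 6² = 36, 6^16 ≡ 36² = 1296 ≡ 6, 6^32 ≡ 6² = 36. Since 33 = 32 + 1, 6^33 ≡ 36·6: 36·6 = 216 ≡ 1. So 6^33 ≡ 1 (mod 43).
So g(1) = g(6) = 1 while 1 ≠ 6, hence g is not injective.
Since g is not injective, we determine |image(g)|. Computing x^33 mod 43 for each x (by repeated squaring, reducing mod 43 at every step), the values g(0), g(1), …, g(42) are: 0, 1, 32, 39, 35, 2, 1, 42, 2, 16, 21, 16, 32, 41, 11, 35, 21, 21, 39, 8, 27, 4, 39, 16, 35, 4, 22, 22, 8, 32, 2, 11, 27, 22, 27, 41, 1, 42, 41, 8, 4, 11, 42.
The distinct values are {0, 1, 2, 4, 8, 11, 16, 21, 22, 27, 32, 35, 39, 41, 42}; there are 15 of them.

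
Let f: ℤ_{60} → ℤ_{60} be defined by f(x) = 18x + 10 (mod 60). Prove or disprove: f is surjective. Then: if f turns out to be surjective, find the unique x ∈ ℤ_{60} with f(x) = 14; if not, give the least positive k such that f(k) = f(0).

10

Since gcd(18, 60) = 6, we have 18x ≡ 0 (mod 6) for all x, so f(x) ≡ 4 (mod 6).
But 0 ≢ 4 (mod 6), so 0 ∈ ℤ_{60} has no preimage. Thus f is not surjective.
Since f is not surjective, we find the least positive k with f(k) = f(0): this means 18k ≡ 0 (mod 60), i.e. 60 ∣ 18k. Since gcd(18, 60) = 6, dividing through by 6 this holds exactly when 10 ∣ 3k, and as gcd(3, 10) = 1, exactly when 10 ∣ k.
The smallest positive such k is 10.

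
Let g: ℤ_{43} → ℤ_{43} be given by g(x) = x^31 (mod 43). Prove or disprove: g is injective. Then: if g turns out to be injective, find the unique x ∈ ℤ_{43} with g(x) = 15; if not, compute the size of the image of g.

13

Since 43 is prime, the nonzero elements of ℤ_{43} form a cyclic group of order 42.
As gcd(31, 42) = 1, raising to the 31st power is a bijection on this group: if x_1^31 ≡ x_2^31 then (x_1x_2^{−1})^31 = 1, and the only element of order dividing gcd(31, 42) = 1 is 1, so x_1 = x_2.
With g(0) = 0 this makes g injective on all of ℤ_{43}, hence bijective (finite equal-size domain and codomain). In particular g is injective.
Since g is injective, we find the preimage of 15. The inverse of x ↦ x^31 on (ℤ_{43})^× is x ↦ x^19, because 31·19 = 589 = 14·42 + 1 ≡ 1 (mod 42) and x^{42} = 1 for x ≠ 0 (Fermat). So g⁻¹(15) = 15^19 mod 43.
Repeated squaring mod 43: 15^1 ≡ 15, 15^2 ≡ 15² = 225 ≡ 10, 15^4 ≡ 10² = 100 ≡ 14, 15^8 ≡ 14² = 196 ≡ 24, 15^16 ≡ 24² = 576 ≡ 17. Since 19 = 16 + 2 + 1, 15^19 ≡ 17·10·15: 17·10 = 170 ≡ 41, then 41·15 = 615 ≡ 13. So 15^19 ≡ 13 (mod 43).
Hence g⁻¹(15) = 13.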